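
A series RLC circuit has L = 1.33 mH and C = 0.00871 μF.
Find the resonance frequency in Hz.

Step 1 — Resonance condition Im(Z)=0 gives ω₀ = 1/√(LC).
Step 2 — ω₀ = 1/√(0.00133·8.71e-09) = 2.938e+05 rad/s.
Step 3 — f₀ = ω₀/(2π) = 4.676e+04 Hz.

f₀ = 4.676e+04 Hz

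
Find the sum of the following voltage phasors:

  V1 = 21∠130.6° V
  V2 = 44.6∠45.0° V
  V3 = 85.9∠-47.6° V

Step 1 — Convert each phasor to rectangular form:
  V1 = 21·(cos(130.6°) + j·sin(130.6°)) = -13.67 + j15.94 V
  V2 = 44.6·(cos(45.0°) + j·sin(45.0°)) = 31.54 + j31.54 V
  V3 = 85.9·(cos(-47.6°) + j·sin(-47.6°)) = 57.92 - j63.43 V
Step 2 — Sum components: V_total = 75.79 - j15.95 V.
Step 3 — Convert to polar: |V_total| = 77.45 V, ∠V_total = -11.9°.

V_total = 77.45∠-11.9° V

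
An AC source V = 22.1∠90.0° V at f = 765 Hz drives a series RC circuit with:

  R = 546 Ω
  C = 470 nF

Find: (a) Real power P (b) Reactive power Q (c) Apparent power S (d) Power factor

Step 1 — Angular frequency: ω = 2π·f = 2π·765 = 4807 rad/s.
Step 2 — Component impedances:
  R: Z = R = 546 Ω
  C: Z = 1/(jωC) = -j/(ω·C) = 0 - j442.7 Ω
Step 3 — Series combination: Z_total = R + C = 546 - j442.7 Ω = 702.9∠-39.0° Ω.
Step 4 — Source phasor: V = 22.1∠90.0° V = 0 + j22.1 V.
Step 5 — Current: I = V / Z = -0.0198 + j0.02442 A = 0.03144∠129.0° A.
Step 6 — Complex power: S = V·I* = 0.5398 - j0.4376 VA.
Step 7 — Real power: P = Re(S) = 0.5398 W.
Step 8 — Reactive power: Q = Im(S) = -0.4376 VAR.
Step 9 — Apparent power: |S| = 0.6949 VA.
Step 10 — Power factor: PF = P/|S| = 0.7768 (leading).

(a) P = 0.5398 W  (b) Q = -0.4376 VAR  (c) S = 0.6949 VA  (d) PF = 0.7768 (leading)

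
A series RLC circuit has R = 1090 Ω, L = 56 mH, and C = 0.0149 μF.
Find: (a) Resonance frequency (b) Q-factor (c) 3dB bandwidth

Step 1 — Resonance condition Im(Z)=0 gives ω₀ = 1/√(LC).
Step 2 — ω₀ = 1/√(0.056·1.49e-08) = 3.462e+04 rad/s.
Step 3 — f₀ = ω₀/(2π) = 5510 Hz.
Step 4 — Series Q: Q = ω₀L/R = 3.462e+04·0.056/1090 = 1.779.
Step 5 — 3dB bandwidth: Δω = ω₀/Q = 1.946e+04 rad/s; BW = Δω/(2π) = 3098 Hz.

(a) f₀ = 5510 Hz  (b) Q = 1.779  (c) BW = 3098 Hz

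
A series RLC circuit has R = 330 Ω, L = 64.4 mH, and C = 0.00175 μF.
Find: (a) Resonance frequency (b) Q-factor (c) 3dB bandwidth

Step 1 — Resonance: ω₀ = 1/√(LC) = 1/√(0.0644·1.75e-09) = 9.42e+04 rad/s.
Step 2 — f₀ = ω₀/(2π) = 1.499e+04 Hz.
Step 3 — Series Q: Q = ω₀L/R = 9.42e+04·0.0644/330 = 18.38.
Step 4 — Bandwidth: Δω = ω₀/Q = 5124 rad/s; BW = Δω/(2π) = 815.5 Hz.

(a) f₀ = 1.499e+04 Hz  (b) Q = 18.38  (c) BW = 815.5 Hz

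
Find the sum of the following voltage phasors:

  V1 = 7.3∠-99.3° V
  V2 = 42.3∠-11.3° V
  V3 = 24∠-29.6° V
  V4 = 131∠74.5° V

Step 1 — Convert each phasor to rectangular form:
  V1 = 7.3·(cos(-99.3°) + j·sin(-99.3°)) = -1.18 - j7.204 V
  V2 = 42.3·(cos(-11.3°) + j·sin(-11.3°)) = 41.48 - j8.289 V
  V3 = 24·(cos(-29.6°) + j·sin(-29.6°)) = 20.87 - j11.85 V
  V4 = 131·(cos(74.5°) + j·sin(74.5°)) = 35.01 + j126.2 V
Step 2 — Sum components: V_total = 96.18 + j98.89 V.
Step 3 — Convert to polar: |V_total| = 137.9 V, ∠V_total = 45.8°.

V_total = 137.9∠45.8° V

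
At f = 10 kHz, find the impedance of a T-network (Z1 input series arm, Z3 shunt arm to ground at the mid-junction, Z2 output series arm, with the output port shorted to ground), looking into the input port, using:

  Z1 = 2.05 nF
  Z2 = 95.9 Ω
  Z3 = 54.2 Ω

Step 1 — Angular frequency: ω = 2π·f = 2π·1e+04 = 6.283e+04 rad/s.
Step 2 — Component impedances:
  Z1: Z = 1/(jωC) = -j/(ω·C) = 0 - j7764 Ω
  Z2: Z = R = 95.9 Ω
  Z3: Z = R = 54.2 Ω
Step 3 — With the output port shorted to ground, the output series arm Z2 runs from the junction to ground; the shunt arm Z3 also runs from the junction to ground. They appear in parallel: Z3 || Z2 = 34.63 Ω.
Step 4 — Series with input arm Z1: Z_in = Z1 + (Z3 || Z2) = 34.63 - j7764 Ω = 7764∠-89.7° Ω.

Z = 34.63 - j7764 Ω = 7764∠-89.7° Ω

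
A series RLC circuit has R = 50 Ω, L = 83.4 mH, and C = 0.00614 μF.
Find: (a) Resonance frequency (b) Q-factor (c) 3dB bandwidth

Step 1 — Resonance condition Im(Z)=0 gives ω₀ = 1/√(LC).
Step 2 — ω₀ = 1/√(0.0834·6.14e-09) = 4.419e+04 rad/s.
Step 3 — f₀ = ω₀/(2π) = 7033 Hz.
Step 4 — Series Q: Q = ω₀L/R = 4.419e+04·0.0834/50 = 73.71.
Step 5 — 3dB bandwidth: Δω = ω₀/Q = 599.5 rad/s; BW = Δω/(2π) = 95.42 Hz.

(a) f₀ = 7033 Hz  (b) Q = 73.71  (c) BW = 95.42 Hz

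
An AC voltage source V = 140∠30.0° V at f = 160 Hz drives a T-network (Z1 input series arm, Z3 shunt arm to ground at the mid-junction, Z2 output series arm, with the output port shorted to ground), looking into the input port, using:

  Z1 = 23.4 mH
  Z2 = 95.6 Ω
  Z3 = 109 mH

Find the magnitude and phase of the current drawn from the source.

Step 1 — Angular frequency: ω = 2π·f = 2π·160 = 1005 rad/s.
Step 2 — Component impedances:
  Z1: Z = jωL = j·1005·0.0234 = 0 + j23.52 Ω
  Z2: Z = R = 95.6 Ω
  Z3: Z = jωL = j·1005·0.109 = 0 + j109.6 Ω
Step 3 — With the output port shorted to ground, the output series arm Z2 runs from the junction to ground; the shunt arm Z3 also runs from the junction to ground. They appear in parallel: Z3 || Z2 = 54.28 + j47.36 Ω.
Step 4 — Series with input arm Z1: Z_in = Z1 + (Z3 || Z2) = 54.28 + j70.88 Ω = 89.28∠52.6° Ω.
Step 5 — Source phasor: V = 140∠30.0° V = 121.2 + j70 V.
Step 6 — Ohm's law: I = V / Z_total = (121.2 + j70) / (54.28 + j70.88) = 1.448 - j0.6015 A.
Step 7 — Convert to polar: |I| = 1.568 A, ∠I = -22.6°.

I = 1.568∠-22.6° A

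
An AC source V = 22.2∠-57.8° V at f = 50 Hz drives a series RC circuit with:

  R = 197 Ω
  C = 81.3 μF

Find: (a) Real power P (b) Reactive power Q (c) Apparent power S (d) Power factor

Step 1 — Angular frequency: ω = 2π·f = 2π·50 = 314.2 rad/s.
Step 2 — Component impedances:
  R: Z = R = 197 Ω
  C: Z = 1/(jωC) = -j/(ω·C) = 0 - j39.15 Ω
Step 3 — Series combination: Z_total = R + C = 197 - j39.15 Ω = 200.9∠-11.2° Ω.
Step 4 — Source phasor: V = 22.2∠-57.8° V = 11.83 - j18.79 V.
Step 5 — Current: I = V / Z = 0.076 - j0.08025 A = 0.1105∠-46.6° A.
Step 6 — Complex power: S = V·I* = 2.407 - j0.4783 VA.
Step 7 — Real power: P = Re(S) = 2.407 W.
Step 8 — Reactive power: Q = Im(S) = -0.4783 VAR.
Step 9 — Apparent power: |S| = 2.454 VA.
Step 10 — Power factor: PF = P/|S| = 0.9808 (leading).

(a) P = 2.407 W  (b) Q = -0.4783 VAR  (c) S = 2.454 VA  (d) PF = 0.9808 (leading)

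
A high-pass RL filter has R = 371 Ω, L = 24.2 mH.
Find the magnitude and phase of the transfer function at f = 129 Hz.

Step 1 — Angular frequency: ω = 2π·129 = 810.5 rad/s.
Step 2 — Transfer function: H(jω) = jωL/(R + jωL).
Step 3 — Numerator jωL = j·19.61; denominator R + jωL = 371 + j19.61.
Step 4 — H = 0.002787 + j0.05272.
Step 5 — Magnitude: |H| = 0.0528 (-25.5 dB); phase: φ = 87.0°.

|H| = 0.0528 (-25.5 dB), φ = 87.0°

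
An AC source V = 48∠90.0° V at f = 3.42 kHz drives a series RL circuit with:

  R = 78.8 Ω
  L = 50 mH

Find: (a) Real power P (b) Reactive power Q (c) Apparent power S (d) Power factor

Step 1 — Angular frequency: ω = 2π·f = 2π·3420 = 2.149e+04 rad/s.
Step 2 — Component impedances:
  R: Z = R = 78.8 Ω
  L: Z = jωL = j·2.149e+04·0.05 = 0 + j1074 Ω
Step 3 — Series combination: Z_total = R + L = 78.8 + j1074 Ω = 1077∠85.8° Ω.
Step 4 — Source phasor: V = 48∠90.0° V = 0 + j48 V.
Step 5 — Current: I = V / Z = 0.04444 + j0.003259 A = 0.04456∠4.2° A.
Step 6 — Complex power: S = V·I* = 0.1564 + j2.133 VA.
Step 7 — Real power: P = Re(S) = 0.1564 W.
Step 8 — Reactive power: Q = Im(S) = 2.133 VAR.
Step 9 — Apparent power: |S| = 2.139 VA.
Step 10 — Power factor: PF = P/|S| = 0.07315 (lagging).

(a) P = 0.1564 W  (b) Q = 2.133 VAR  (c) S = 2.139 VA  (d) PF = 0.07315 (lagging)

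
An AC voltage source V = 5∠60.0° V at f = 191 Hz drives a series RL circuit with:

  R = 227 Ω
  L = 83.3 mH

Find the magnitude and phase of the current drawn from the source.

Step 1 — Angular frequency: ω = 2π·f = 2π·191 = 1200 rad/s.
Step 2 — Component impedances:
  R: Z = R = 227 Ω
  L: Z = jωL = j·1200·0.0833 = 0 + j99.97 Ω
Step 3 — Series combination: Z_total = R + L = 227 + j99.97 Ω = 248∠23.8° Ω.
Step 4 — Source phasor: V = 5∠60.0° V = 2.5 + j4.33 V.
Step 5 — Ohm's law: I = V / Z_total = (2.5 + j4.33) / (227 + j99.97) = 0.01626 + j0.01191 A.
Step 6 — Convert to polar: |I| = 0.02016 A, ∠I = 36.2°.

I = 0.02016∠36.2° A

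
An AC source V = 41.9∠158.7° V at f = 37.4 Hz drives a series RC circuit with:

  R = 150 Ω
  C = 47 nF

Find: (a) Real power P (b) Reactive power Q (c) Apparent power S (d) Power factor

Step 1 — Angular frequency: ω = 2π·f = 2π·37.4 = 235 rad/s.
Step 2 — Component impedances:
  R: Z = R = 150 Ω
  C: Z = 1/(jωC) = -j/(ω·C) = 0 - j9.054e+04 Ω
Step 3 — Series combination: Z_total = R + C = 150 - j9.054e+04 Ω = 9.054e+04∠-89.9° Ω.
Step 4 — Source phasor: V = 41.9∠158.7° V = -39.04 + j15.22 V.
Step 5 — Current: I = V / Z = -0.0001688 - j0.0004309 A = 0.0004628∠-111.4° A.
Step 6 — Complex power: S = V·I* = 3.212e-05 - j0.01939 VA.
Step 7 — Real power: P = Re(S) = 3.212e-05 W.
Step 8 — Reactive power: Q = Im(S) = -0.01939 VAR.
Step 9 — Apparent power: |S| = 0.01939 VA.
Step 10 — Power factor: PF = P/|S| = 0.001657 (leading).

(a) P = 3.212e-05 W  (b) Q = -0.01939 VAR  (c) S = 0.01939 VA  (d) PF = 0.001657 (leading)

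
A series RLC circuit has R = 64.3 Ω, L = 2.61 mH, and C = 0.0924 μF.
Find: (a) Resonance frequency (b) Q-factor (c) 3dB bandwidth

Step 1 — Resonance: ω₀ = 1/√(LC) = 1/√(0.00261·9.24e-08) = 6.439e+04 rad/s.
Step 2 — f₀ = ω₀/(2π) = 1.025e+04 Hz.
Step 3 — Series Q: Q = ω₀L/R = 6.439e+04·0.00261/64.3 = 2.614.
Step 4 — Bandwidth: Δω = ω₀/Q = 2.464e+04 rad/s; BW = Δω/(2π) = 3921 Hz.

(a) f₀ = 1.025e+04 Hz  (b) Q = 2.614  (c) BW = 3921 Hz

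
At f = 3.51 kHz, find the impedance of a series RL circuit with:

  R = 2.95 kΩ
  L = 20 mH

Step 1 — Angular frequency: ω = 2π·f = 2π·3510 = 2.205e+04 rad/s.
Step 2 — Component impedances:
  R: Z = R = 2950 Ω
  L: Z = jωL = j·2.205e+04·0.02 = 0 + j441.1 Ω
Step 3 — Series combination: Z_total = R + L = 2950 + j441.1 Ω = 2983∠8.5° Ω.

Z = 2950 + j441.1 Ω = 2983∠8.5° Ω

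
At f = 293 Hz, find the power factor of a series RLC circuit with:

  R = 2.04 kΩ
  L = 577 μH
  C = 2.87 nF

Step 1 — Angular frequency: ω = 2π·f = 2π·293 = 1841 rad/s.
Step 2 — Component impedances:
  R: Z = R = 2040 Ω
  L: Z = jωL = j·1841·0.000577 = 0 + j1.062 Ω
  C: Z = 1/(jωC) = -j/(ω·C) = 0 - j1.893e+05 Ω
Step 3 — Series combination: Z_total = R + L + C = 2040 - j1.893e+05 Ω = 1.893e+05∠-89.4° Ω.
Step 4 — Power factor: PF = cos(φ) = Re(Z)/|Z| = 2040/1.893e+05 = 0.01078.
Step 5 — Type: Im(Z) = -1.893e+05 ⇒ leading (phase φ = -89.4°).

PF = 0.01078 (leading, φ = -89.4°)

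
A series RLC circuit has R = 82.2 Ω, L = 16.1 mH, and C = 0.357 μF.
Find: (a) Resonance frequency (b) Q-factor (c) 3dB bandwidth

Step 1 — Resonance: ω₀ = 1/√(LC) = 1/√(0.0161·3.57e-07) = 1.319e+04 rad/s.
Step 2 — f₀ = ω₀/(2π) = 2099 Hz.
Step 3 — Series Q: Q = ω₀L/R = 1.319e+04·0.0161/82.2 = 2.583.
Step 4 — Bandwidth: Δω = ω₀/Q = 5106 rad/s; BW = Δω/(2π) = 812.6 Hz.

(a) f₀ = 2099 Hz  (b) Q = 2.583  (c) BW = 812.6 Hz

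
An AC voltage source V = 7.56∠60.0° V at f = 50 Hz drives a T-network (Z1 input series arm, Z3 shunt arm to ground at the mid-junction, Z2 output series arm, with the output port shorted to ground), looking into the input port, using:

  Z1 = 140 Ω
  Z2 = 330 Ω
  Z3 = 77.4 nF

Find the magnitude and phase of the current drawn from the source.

Step 1 — Angular frequency: ω = 2π·f = 2π·50 = 314.2 rad/s.
Step 2 — Component impedances:
  Z1: Z = R = 140 Ω
  Z2: Z = R = 330 Ω
  Z3: Z = 1/(jωC) = -j/(ω·C) = 0 - j4.113e+04 Ω
Step 3 — With the output port shorted to ground, the output series arm Z2 runs from the junction to ground; the shunt arm Z3 also runs from the junction to ground. They appear in parallel: Z3 || Z2 = 330 - j2.648 Ω.
Step 4 — Series with input arm Z1: Z_in = Z1 + (Z3 || Z2) = 470 - j2.648 Ω = 470∠-0.3° Ω.
Step 5 — Source phasor: V = 7.56∠60.0° V = 3.78 + j6.547 V.
Step 6 — Ohm's law: I = V / Z_total = (3.78 + j6.547) / (470 - j2.648) = 0.007964 + j0.01398 A.
Step 7 — Convert to polar: |I| = 0.01609 A, ∠I = 60.3°.

I = 0.01609∠60.3° A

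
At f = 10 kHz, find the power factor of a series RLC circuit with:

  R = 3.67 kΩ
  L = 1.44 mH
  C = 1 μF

Step 1 — Angular frequency: ω = 2π·f = 2π·1e+04 = 6.283e+04 rad/s.
Step 2 — Component impedances:
  R: Z = R = 3670 Ω
  L: Z = jωL = j·6.283e+04·0.00144 = 0 + j90.48 Ω
  C: Z = 1/(jωC) = -j/(ω·C) = 0 - j15.92 Ω
Step 3 — Series combination: Z_total = R + L + C = 3670 + j74.56 Ω = 3671∠1.2° Ω.
Step 4 — Power factor: PF = cos(φ) = Re(Z)/|Z| = 3670/3670.8 = 0.9998.
Step 5 — Type: Im(Z) = 74.56 ⇒ lagging (phase φ = 1.2°).

PF = 0.9998 (lagging, φ = 1.2°)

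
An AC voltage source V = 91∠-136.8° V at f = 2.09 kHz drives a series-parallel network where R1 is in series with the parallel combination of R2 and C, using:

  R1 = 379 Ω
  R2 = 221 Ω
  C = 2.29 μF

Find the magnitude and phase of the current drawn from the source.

Step 1 — Angular frequency: ω = 2π·f = 2π·2090 = 1.313e+04 rad/s.
Step 2 — Component impedances:
  R1: Z = R = 379 Ω
  R2: Z = R = 221 Ω
  C: Z = 1/(jωC) = -j/(ω·C) = 0 - j33.25 Ω
Step 3 — Parallel branch: R2 || C = 1/(1/R2 + 1/C) = 4.893 - j32.52 Ω.
Step 4 — Series with R1: Z_total = R1 + (R2 || C) = 383.9 - j32.52 Ω = 385.3∠-4.8° Ω.
Step 5 — Source phasor: V = 91∠-136.8° V = -66.34 - j62.29 V.
Step 6 — Ohm's law: I = V / Z_total = (-66.34 - j62.29) / (383.9 - j32.52) = -0.1579 - j0.1756 A.
Step 7 — Convert to polar: |I| = 0.2362 A, ∠I = -132.0°.

I = 0.2362∠-132.0° A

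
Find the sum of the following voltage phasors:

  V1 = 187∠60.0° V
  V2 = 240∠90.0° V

Step 1 — Convert each phasor to rectangular form:
  V1 = 187·(cos(60.0°) + j·sin(60.0°)) = 93.5 + j161.9 V
  V2 = 240·(cos(90.0°) + j·sin(90.0°)) = 0 + j240 V
Step 2 — Sum components: V_total = 93.5 + j401.9 V.
Step 3 — Convert to polar: |V_total| = 412.7 V, ∠V_total = 76.9°.

V_total = 412.7∠76.9° V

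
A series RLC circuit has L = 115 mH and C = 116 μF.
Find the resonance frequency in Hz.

Step 1 — Resonance condition Im(Z)=0 gives ω₀ = 1/√(LC).
Step 2 — ω₀ = 1/√(0.115·0.000116) = 273.8 rad/s.
Step 3 — f₀ = ω₀/(2π) = 43.58 Hz.

f₀ = 43.58 Hz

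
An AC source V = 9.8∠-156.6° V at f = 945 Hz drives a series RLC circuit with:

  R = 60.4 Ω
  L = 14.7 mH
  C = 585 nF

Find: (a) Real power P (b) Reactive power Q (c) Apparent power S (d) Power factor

Step 1 — Angular frequency: ω = 2π·f = 2π·945 = 5938 rad/s.
Step 2 — Component impedances:
  R: Z = R = 60.4 Ω
  L: Z = jωL = j·5938·0.0147 = 0 + j87.28 Ω
  C: Z = 1/(jωC) = -j/(ω·C) = 0 - j287.9 Ω
Step 3 — Series combination: Z_total = R + L + C = 60.4 - j200.6 Ω = 209.5∠-73.2° Ω.
Step 4 — Source phasor: V = 9.8∠-156.6° V = -8.994 - j3.892 V.
Step 5 — Current: I = V / Z = 0.005412 - j0.04646 A = 0.04678∠-83.4° A.
Step 6 — Complex power: S = V·I* = 0.1322 - j0.4389 VA.
Step 7 — Real power: P = Re(S) = 0.1322 W.
Step 8 — Reactive power: Q = Im(S) = -0.4389 VAR.
Step 9 — Apparent power: |S| = 0.4584 VA.
Step 10 — Power factor: PF = P/|S| = 0.2883 (leading).

(a) P = 0.1322 W  (b) Q = -0.4389 VAR  (c) S = 0.4584 VA  (d) PF = 0.2883 (leading)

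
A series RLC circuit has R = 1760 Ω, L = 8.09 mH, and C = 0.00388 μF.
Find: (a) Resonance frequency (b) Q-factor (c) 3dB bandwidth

Step 1 — Resonance condition Im(Z)=0 gives ω₀ = 1/√(LC).
Step 2 — ω₀ = 1/√(0.00809·3.88e-09) = 1.785e+05 rad/s.
Step 3 — f₀ = ω₀/(2π) = 2.841e+04 Hz.
Step 4 — Series Q: Q = ω₀L/R = 1.785e+05·0.00809/1760 = 0.8204.
Step 5 — 3dB bandwidth: Δω = ω₀/Q = 2.176e+05 rad/s; BW = Δω/(2π) = 3.462e+04 Hz.

(a) f₀ = 2.841e+04 Hz  (b) Q = 0.8204  (c) BW = 3.462e+04 Hz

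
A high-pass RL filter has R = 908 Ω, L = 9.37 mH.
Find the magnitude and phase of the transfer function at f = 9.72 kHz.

Step 1 — Angular frequency: ω = 2π·9720 = 6.107e+04 rad/s.
Step 2 — Transfer function: H(jω) = jωL/(R + jωL).
Step 3 — Numerator jωL = j·572.2; denominator R + jωL = 908 + j572.2.
Step 4 — H = 0.2843 + j0.4511.
Step 5 — Magnitude: |H| = 0.5332 (-5.5 dB); phase: φ = 57.8°.

|H| = 0.5332 (-5.5 dB), φ = 57.8°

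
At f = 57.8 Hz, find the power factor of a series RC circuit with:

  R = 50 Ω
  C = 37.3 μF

Step 1 — Angular frequency: ω = 2π·f = 2π·57.8 = 363.2 rad/s.
Step 2 — Component impedances:
  R: Z = R = 50 Ω
  C: Z = 1/(jωC) = -j/(ω·C) = 0 - j73.82 Ω
Step 3 — Series combination: Z_total = R + C = 50 - j73.82 Ω = 89.16∠-55.9° Ω.
Step 4 — Power factor: PF = cos(φ) = Re(Z)/|Z| = 50/89.16 = 0.5608.
Step 5 — Type: Im(Z) = -73.82 ⇒ leading (phase φ = -55.9°).

PF = 0.5608 (leading, φ = -55.9°)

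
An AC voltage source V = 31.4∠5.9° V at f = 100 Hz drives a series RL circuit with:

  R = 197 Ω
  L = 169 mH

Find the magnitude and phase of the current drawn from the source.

Step 1 — Angular frequency: ω = 2π·f = 2π·100 = 628.3 rad/s.
Step 2 — Component impedances:
  R: Z = R = 197 Ω
  L: Z = jωL = j·628.3·0.169 = 0 + j106.2 Ω
Step 3 — Series combination: Z_total = R + L = 197 + j106.2 Ω = 223.8∠28.3° Ω.
Step 4 — Source phasor: V = 31.4∠5.9° V = 31.23 + j3.228 V.
Step 5 — Ohm's law: I = V / Z_total = (31.23 + j3.228) / (197 + j106.2) = 0.1297 - j0.05352 A.
Step 6 — Convert to polar: |I| = 0.1403 A, ∠I = -22.4°.

I = 0.1403∠-22.4° A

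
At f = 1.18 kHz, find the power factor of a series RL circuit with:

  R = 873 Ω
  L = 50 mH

Step 1 — Angular frequency: ω = 2π·f = 2π·1180 = 7414 rad/s.
Step 2 — Component impedances:
  R: Z = R = 873 Ω
  L: Z = jωL = j·7414·0.05 = 0 + j370.7 Ω
Step 3 — Series combination: Z_total = R + L = 873 + j370.7 Ω = 948.4∠23.0° Ω.
Step 4 — Power factor: PF = cos(φ) = Re(Z)/|Z| = 873/948.4 = 0.9205.
Step 5 — Type: Im(Z) = 370.7 ⇒ lagging (phase φ = 23.0°).

PF = 0.9205 (lagging, φ = 23.0°)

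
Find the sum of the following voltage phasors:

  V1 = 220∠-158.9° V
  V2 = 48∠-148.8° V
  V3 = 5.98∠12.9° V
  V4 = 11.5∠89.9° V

Step 1 — Convert each phasor to rectangular form:
  V1 = 220·(cos(-158.9°) + j·sin(-158.9°)) = -205.2 - j79.2 V
  V2 = 48·(cos(-148.8°) + j·sin(-148.8°)) = -41.06 - j24.87 V
  V3 = 5.98·(cos(12.9°) + j·sin(12.9°)) = 5.829 + j1.335 V
  V4 = 11.5·(cos(89.9°) + j·sin(89.9°)) = 0.02007 + j11.5 V
Step 2 — Sum components: V_total = -240.5 - j91.23 V.
Step 3 — Convert to polar: |V_total| = 257.2 V, ∠V_total = -159.2°.

V_total = 257.2∠-159.2° V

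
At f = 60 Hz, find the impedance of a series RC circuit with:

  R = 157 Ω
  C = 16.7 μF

Step 1 — Angular frequency: ω = 2π·f = 2π·60 = 377 rad/s.
Step 2 — Component impedances:
  R: Z = R = 157 Ω
  C: Z = 1/(jωC) = -j/(ω·C) = 0 - j158.8 Ω
Step 3 — Series combination: Z_total = R + C = 157 - j158.8 Ω = 223.3∠-45.3° Ω.

Z = 157 - j158.8 Ω = 223.3∠-45.3° Ω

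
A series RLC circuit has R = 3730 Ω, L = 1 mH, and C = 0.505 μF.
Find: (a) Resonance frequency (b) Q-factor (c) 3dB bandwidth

Step 1 — Resonance: ω₀ = 1/√(LC) = 1/√(0.001·5.05e-07) = 4.45e+04 rad/s.
Step 2 — f₀ = ω₀/(2π) = 7082 Hz.
Step 3 — Series Q: Q = ω₀L/R = 4.45e+04·0.001/3730 = 0.01193.
Step 4 — Bandwidth: Δω = ω₀/Q = 3.73e+06 rad/s; BW = Δω/(2π) = 5.936e+05 Hz.

(a) f₀ = 7082 Hz  (b) Q = 0.01193  (c) BW = 5.936e+05 Hz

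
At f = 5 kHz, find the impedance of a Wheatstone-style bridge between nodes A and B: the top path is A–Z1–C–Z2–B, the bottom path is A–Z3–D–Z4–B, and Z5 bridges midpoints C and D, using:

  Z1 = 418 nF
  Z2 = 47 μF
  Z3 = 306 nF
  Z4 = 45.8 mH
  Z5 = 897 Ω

Step 1 — Angular frequency: ω = 2π·f = 2π·5000 = 3.142e+04 rad/s.
Step 2 — Component impedances:
  Z1: Z = 1/(jωC) = -j/(ω·C) = 0 - j76.15 Ω
  Z2: Z = 1/(jωC) = -j/(ω·C) = 0 - j0.6773 Ω
  Z3: Z = 1/(jωC) = -j/(ω·C) = 0 - j104 Ω
  Z4: Z = jωL = j·3.142e+04·0.0458 = 0 + j1439 Ω
  Z5: Z = R = 897 Ω
Step 3 — Bridge requires nodal analysis (the Z5 bridge couples midpoints C and D, so the two paths cannot be reduced to a simple series/parallel combination). Setting node B to ground and injecting 1 A at node A, the 3-node admittance system at A, C, D solves to V_A = Z_AB = 8.044 - j79.67 Ω = 80.08∠-84.2° Ω.

Z = 8.044 - j79.67 Ω = 80.08∠-84.2° Ω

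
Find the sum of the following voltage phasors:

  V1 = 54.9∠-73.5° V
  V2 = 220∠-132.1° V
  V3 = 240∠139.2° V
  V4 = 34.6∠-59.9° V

Step 1 — Convert each phasor to rectangular form:
  V1 = 54.9·(cos(-73.5°) + j·sin(-73.5°)) = 15.59 - j52.64 V
  V2 = 220·(cos(-132.1°) + j·sin(-132.1°)) = -147.5 - j163.2 V
  V3 = 240·(cos(139.2°) + j·sin(139.2°)) = -181.7 + j156.8 V
  V4 = 34.6·(cos(-59.9°) + j·sin(-59.9°)) = 17.35 - j29.93 V
Step 2 — Sum components: V_total = -296.2 - j88.99 V.
Step 3 — Convert to polar: |V_total| = 309.3 V, ∠V_total = -163.3°.

V_total = 309.3∠-163.3° V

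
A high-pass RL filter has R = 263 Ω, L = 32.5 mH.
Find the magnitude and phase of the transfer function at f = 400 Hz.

Step 1 — Angular frequency: ω = 2π·400 = 2513 rad/s.
Step 2 — Transfer function: H(jω) = jωL/(R + jωL).
Step 3 — Numerator jωL = j·81.68; denominator R + jωL = 263 + j81.68.
Step 4 — H = 0.08797 + j0.2833.
Step 5 — Magnitude: |H| = 0.2966 (-10.6 dB); phase: φ = 72.7°.

|H| = 0.2966 (-10.6 dB), φ = 72.7°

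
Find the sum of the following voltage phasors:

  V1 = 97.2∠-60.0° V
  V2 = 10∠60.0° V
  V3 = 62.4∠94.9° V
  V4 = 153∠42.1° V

Step 1 — Convert each phasor to rectangular form:
  V1 = 97.2·(cos(-60.0°) + j·sin(-60.0°)) = 48.6 - j84.18 V
  V2 = 10·(cos(60.0°) + j·sin(60.0°)) = 5 + j8.66 V
  V3 = 62.4·(cos(94.9°) + j·sin(94.9°)) = -5.33 + j62.17 V
  V4 = 153·(cos(42.1°) + j·sin(42.1°)) = 113.5 + j102.6 V
Step 2 — Sum components: V_total = 161.8 + j89.23 V.
Step 3 — Convert to polar: |V_total| = 184.8 V, ∠V_total = 28.9°.

V_total = 184.8∠28.9° V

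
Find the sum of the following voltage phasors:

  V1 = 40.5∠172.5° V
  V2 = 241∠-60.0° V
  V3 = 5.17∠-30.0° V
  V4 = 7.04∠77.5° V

Step 1 — Convert each phasor to rectangular form:
  V1 = 40.5·(cos(172.5°) + j·sin(172.5°)) = -40.15 + j5.286 V
  V2 = 241·(cos(-60.0°) + j·sin(-60.0°)) = 120.5 - j208.7 V
  V3 = 5.17·(cos(-30.0°) + j·sin(-30.0°)) = 4.477 - j2.585 V
  V4 = 7.04·(cos(77.5°) + j·sin(77.5°)) = 1.524 + j6.873 V
Step 2 — Sum components: V_total = 86.35 - j199.1 V.
Step 3 — Convert to polar: |V_total| = 217.1 V, ∠V_total = -66.6°.

V_total = 217.1∠-66.6° V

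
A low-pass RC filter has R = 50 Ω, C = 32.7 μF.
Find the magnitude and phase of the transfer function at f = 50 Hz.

Step 1 — Angular frequency: ω = 2π·50 = 314.2 rad/s.
Step 2 — Transfer function: H(jω) = 1/(1 + jωRC).
Step 3 — Denominator: 1 + jωRC = 1 + j·314.2·50·3.27e-05 = 1 + j0.5137.
Step 4 — H = 0.7912 - j0.4064.
Step 5 — Magnitude: |H| = 0.8895 (-1.0 dB); phase: φ = -27.2°.

|H| = 0.8895 (-1.0 dB), φ = -27.2°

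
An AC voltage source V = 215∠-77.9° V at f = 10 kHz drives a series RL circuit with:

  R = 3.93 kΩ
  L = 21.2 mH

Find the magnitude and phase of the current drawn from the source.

Step 1 — Angular frequency: ω = 2π·f = 2π·1e+04 = 6.283e+04 rad/s.
Step 2 — Component impedances:
  R: Z = R = 3930 Ω
  L: Z = jωL = j·6.283e+04·0.0212 = 0 + j1332 Ω
Step 3 — Series combination: Z_total = R + L = 3930 + j1332 Ω = 4150∠18.7° Ω.
Step 4 — Source phasor: V = 215∠-77.9° V = 45.07 - j210.2 V.
Step 5 — Ohm's law: I = V / Z_total = (45.07 - j210.2) / (3930 + j1332) = -0.005976 - j0.05147 A.
Step 6 — Convert to polar: |I| = 0.05181 A, ∠I = -96.6°.

I = 0.05181∠-96.6° A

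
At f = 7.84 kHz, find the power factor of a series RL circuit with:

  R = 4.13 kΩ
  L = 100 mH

Step 1 — Angular frequency: ω = 2π·f = 2π·7840 = 4.926e+04 rad/s.
Step 2 — Component impedances:
  R: Z = R = 4130 Ω
  L: Z = jωL = j·4.926e+04·0.1 = 0 + j4926 Ω
Step 3 — Series combination: Z_total = R + L = 4130 + j4926 Ω = 6428∠50.0° Ω.
Step 4 — Power factor: PF = cos(φ) = Re(Z)/|Z| = 4130/6428 = 0.6425.
Step 5 — Type: Im(Z) = 4926 ⇒ lagging (phase φ = 50.0°).

PF = 0.6425 (lagging, φ = 50.0°)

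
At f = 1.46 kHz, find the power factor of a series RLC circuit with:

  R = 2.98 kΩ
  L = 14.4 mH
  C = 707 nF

Step 1 — Angular frequency: ω = 2π·f = 2π·1460 = 9173 rad/s.
Step 2 — Component impedances:
  R: Z = R = 2980 Ω
  L: Z = jωL = j·9173·0.0144 = 0 + j132.1 Ω
  C: Z = 1/(jωC) = -j/(ω·C) = 0 - j154.2 Ω
Step 3 — Series combination: Z_total = R + L + C = 2980 - j22.09 Ω = 2980∠-0.4° Ω.
Step 4 — Power factor: PF = cos(φ) = Re(Z)/|Z| = 2980/2980 = 1.
Step 5 — Type: Im(Z) = -22.09 ⇒ leading (phase φ = -0.4°).

PF = 1 (leading, φ = -0.4°)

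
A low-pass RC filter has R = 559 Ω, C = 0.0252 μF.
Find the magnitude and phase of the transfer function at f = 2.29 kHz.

Step 1 — Angular frequency: ω = 2π·2290 = 1.439e+04 rad/s.
Step 2 — Transfer function: H(jω) = 1/(1 + jωRC).
Step 3 — Denominator: 1 + jωRC = 1 + j·1.439e+04·559·2.52e-08 = 1 + j0.2027.
Step 4 — H = 0.9605 - j0.1947.
Step 5 — Magnitude: |H| = 0.9801 (-0.2 dB); phase: φ = -11.5°.

|H| = 0.9801 (-0.2 dB), φ = -11.5°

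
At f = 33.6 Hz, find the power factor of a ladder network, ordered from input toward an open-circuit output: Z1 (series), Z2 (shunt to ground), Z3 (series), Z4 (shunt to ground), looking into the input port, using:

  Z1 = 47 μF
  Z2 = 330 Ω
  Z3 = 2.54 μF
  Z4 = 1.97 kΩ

Step 1 — Angular frequency: ω = 2π·f = 2π·33.6 = 211.1 rad/s.
Step 2 — Component impedances:
  Z1: Z = 1/(jωC) = -j/(ω·C) = 0 - j100.8 Ω
  Z2: Z = R = 330 Ω
  Z3: Z = 1/(jωC) = -j/(ω·C) = 0 - j1865 Ω
  Z4: Z = R = 1970 Ω
Step 3 — Ladder network (open output): work backward from the far end, alternating series and parallel combinations. Z_in = 301.4 - j123.9 Ω = 325.9∠-22.4° Ω.
Step 4 — Power factor: PF = cos(φ) = Re(Z)/|Z| = 301.43/325.92 = 0.9249.
Step 5 — Type: Im(Z) = -123.9 ⇒ leading (phase φ = -22.4°).

PF = 0.9249 (leading, φ = -22.4°)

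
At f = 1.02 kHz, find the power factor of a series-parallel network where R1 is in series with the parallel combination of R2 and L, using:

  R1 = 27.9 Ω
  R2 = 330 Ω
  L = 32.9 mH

Step 1 — Angular frequency: ω = 2π·f = 2π·1020 = 6409 rad/s.
Step 2 — Component impedances:
  R1: Z = R = 27.9 Ω
  R2: Z = R = 330 Ω
  L: Z = jωL = j·6409·0.0329 = 0 + j210.9 Ω
Step 3 — Parallel branch: R2 || L = 1/(1/R2 + 1/L) = 95.67 + j149.7 Ω.
Step 4 — Series with R1: Z_total = R1 + (R2 || L) = 123.6 + j149.7 Ω = 194.1∠50.5° Ω.
Step 5 — Power factor: PF = cos(φ) = Re(Z)/|Z| = 123.57/194.13 = 0.6365.
Step 6 — Type: Im(Z) = 149.7 ⇒ lagging (phase φ = 50.5°).

PF = 0.6365 (lagging, φ = 50.5°)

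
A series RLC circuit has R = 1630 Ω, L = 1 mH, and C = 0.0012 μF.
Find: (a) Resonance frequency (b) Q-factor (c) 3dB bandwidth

Step 1 — Resonance: ω₀ = 1/√(LC) = 1/√(0.001·1.2e-09) = 9.129e+05 rad/s.
Step 2 — f₀ = ω₀/(2π) = 1.453e+05 Hz.
Step 3 — Series Q: Q = ω₀L/R = 9.129e+05·0.001/1630 = 0.56.
Step 4 — Bandwidth: Δω = ω₀/Q = 1.63e+06 rad/s; BW = Δω/(2π) = 2.594e+05 Hz.

(a) f₀ = 1.453e+05 Hz  (b) Q = 0.56  (c) BW = 2.594e+05 Hz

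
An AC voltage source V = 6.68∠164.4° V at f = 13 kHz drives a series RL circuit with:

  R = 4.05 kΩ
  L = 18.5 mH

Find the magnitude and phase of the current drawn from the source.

Step 1 — Angular frequency: ω = 2π·f = 2π·1.3e+04 = 8.168e+04 rad/s.
Step 2 — Component impedances:
  R: Z = R = 4050 Ω
  L: Z = jωL = j·8.168e+04·0.0185 = 0 + j1511 Ω
Step 3 — Series combination: Z_total = R + L = 4050 + j1511 Ω = 4323∠20.5° Ω.
Step 4 — Source phasor: V = 6.68∠164.4° V = -6.434 + j1.796 V.
Step 5 — Ohm's law: I = V / Z_total = (-6.434 + j1.796) / (4050 + j1511) = -0.001249 + j0.0009097 A.
Step 6 — Convert to polar: |I| = 0.001545 A, ∠I = 143.9°.

I = 0.001545∠143.9° A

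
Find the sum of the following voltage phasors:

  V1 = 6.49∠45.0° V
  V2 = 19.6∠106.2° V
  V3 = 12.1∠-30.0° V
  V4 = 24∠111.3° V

Step 1 — Convert each phasor to rectangular form:
  V1 = 6.49·(cos(45.0°) + j·sin(45.0°)) = 4.589 + j4.589 V
  V2 = 19.6·(cos(106.2°) + j·sin(106.2°)) = -5.468 + j18.82 V
  V3 = 12.1·(cos(-30.0°) + j·sin(-30.0°)) = 10.48 - j6.05 V
  V4 = 24·(cos(111.3°) + j·sin(111.3°)) = -8.718 + j22.36 V
Step 2 — Sum components: V_total = 0.8818 + j39.72 V.
Step 3 — Convert to polar: |V_total| = 39.73 V, ∠V_total = 88.7°.

V_total = 39.73∠88.7° V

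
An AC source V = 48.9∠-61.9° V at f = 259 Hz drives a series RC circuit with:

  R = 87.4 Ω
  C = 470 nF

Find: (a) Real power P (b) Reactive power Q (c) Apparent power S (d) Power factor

Step 1 — Angular frequency: ω = 2π·f = 2π·259 = 1627 rad/s.
Step 2 — Component impedances:
  R: Z = R = 87.4 Ω
  C: Z = 1/(jωC) = -j/(ω·C) = 0 - j1307 Ω
Step 3 — Series combination: Z_total = R + C = 87.4 - j1307 Ω = 1310∠-86.2° Ω.
Step 4 — Source phasor: V = 48.9∠-61.9° V = 23.03 - j43.14 V.
Step 5 — Current: I = V / Z = 0.03402 + j0.01534 A = 0.03732∠24.3° A.
Step 6 — Complex power: S = V·I* = 0.1217 - j1.821 VA.
Step 7 — Real power: P = Re(S) = 0.1217 W.
Step 8 — Reactive power: Q = Im(S) = -1.821 VAR.
Step 9 — Apparent power: |S| = 1.825 VA.
Step 10 — Power factor: PF = P/|S| = 0.0667 (leading).

(a) P = 0.1217 W  (b) Q = -1.821 VAR  (c) S = 1.825 VA  (d) PF = 0.0667 (leading)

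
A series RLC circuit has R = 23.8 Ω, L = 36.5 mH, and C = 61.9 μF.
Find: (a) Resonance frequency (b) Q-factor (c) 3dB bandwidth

Step 1 — Resonance: ω₀ = 1/√(LC) = 1/√(0.0365·6.19e-05) = 665.3 rad/s.
Step 2 — f₀ = ω₀/(2π) = 105.9 Hz.
Step 3 — Series Q: Q = ω₀L/R = 665.3·0.0365/23.8 = 1.02.
Step 4 — Bandwidth: Δω = ω₀/Q = 652.1 rad/s; BW = Δω/(2π) = 103.8 Hz.

(a) f₀ = 105.9 Hz  (b) Q = 1.02  (c) BW = 103.8 Hz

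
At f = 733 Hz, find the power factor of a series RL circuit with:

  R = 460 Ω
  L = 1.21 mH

Step 1 — Angular frequency: ω = 2π·f = 2π·733 = 4606 rad/s.
Step 2 — Component impedances:
  R: Z = R = 460 Ω
  L: Z = jωL = j·4606·0.00121 = 0 + j5.573 Ω
Step 3 — Series combination: Z_total = R + L = 460 + j5.573 Ω = 460∠0.7° Ω.
Step 4 — Power factor: PF = cos(φ) = Re(Z)/|Z| = 460/460.03 = 0.9999.
Step 5 — Type: Im(Z) = 5.573 ⇒ lagging (phase φ = 0.7°).

PF = 0.9999 (lagging, φ = 0.7°)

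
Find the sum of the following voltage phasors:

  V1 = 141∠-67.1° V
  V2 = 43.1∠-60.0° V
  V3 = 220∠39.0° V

Step 1 — Convert each phasor to rectangular form:
  V1 = 141·(cos(-67.1°) + j·sin(-67.1°)) = 54.87 - j129.9 V
  V2 = 43.1·(cos(-60.0°) + j·sin(-60.0°)) = 21.55 - j37.33 V
  V3 = 220·(cos(39.0°) + j·sin(39.0°)) = 171 + j138.5 V
Step 2 — Sum components: V_total = 247.4 - j28.76 V.
Step 3 — Convert to polar: |V_total| = 249.1 V, ∠V_total = -6.6°.

V_total = 249.1∠-6.6° V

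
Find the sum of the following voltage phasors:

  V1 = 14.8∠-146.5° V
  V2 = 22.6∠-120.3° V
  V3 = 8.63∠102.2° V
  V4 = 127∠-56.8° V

Step 1 — Convert each phasor to rectangular form:
  V1 = 14.8·(cos(-146.5°) + j·sin(-146.5°)) = -12.34 - j8.169 V
  V2 = 22.6·(cos(-120.3°) + j·sin(-120.3°)) = -11.4 - j19.51 V
  V3 = 8.63·(cos(102.2°) + j·sin(102.2°)) = -1.824 + j8.435 V
  V4 = 127·(cos(-56.8°) + j·sin(-56.8°)) = 69.54 - j106.3 V
Step 2 — Sum components: V_total = 43.97 - j125.5 V.
Step 3 — Convert to polar: |V_total| = 133 V, ∠V_total = -70.7°.

V_total = 133∠-70.7° V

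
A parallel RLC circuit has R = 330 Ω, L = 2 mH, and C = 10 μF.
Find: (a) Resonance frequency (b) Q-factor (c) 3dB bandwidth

Step 1 — Resonance: ω₀ = 1/√(LC) = 1/√(0.002·1e-05) = 7071 rad/s.
Step 2 — f₀ = ω₀/(2π) = 1125 Hz.
Step 3 — Parallel Q: Q = R/(ω₀L) = 330/(7071·0.002) = 23.33.
Step 4 — Bandwidth: Δω = ω₀/Q = 303 rad/s; BW = Δω/(2π) = 48.23 Hz.

(a) f₀ = 1125 Hz  (b) Q = 23.33  (c) BW = 48.23 Hz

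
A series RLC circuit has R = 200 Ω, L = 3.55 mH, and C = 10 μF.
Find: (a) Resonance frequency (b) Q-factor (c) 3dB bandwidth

Step 1 — Resonance: ω₀ = 1/√(LC) = 1/√(0.00355·1e-05) = 5307 rad/s.
Step 2 — f₀ = ω₀/(2π) = 844.7 Hz.
Step 3 — Series Q: Q = ω₀L/R = 5307·0.00355/200 = 0.09421.
Step 4 — Bandwidth: Δω = ω₀/Q = 5.634e+04 rad/s; BW = Δω/(2π) = 8966 Hz.

(a) f₀ = 844.7 Hz  (b) Q = 0.09421  (c) BW = 8966 Hz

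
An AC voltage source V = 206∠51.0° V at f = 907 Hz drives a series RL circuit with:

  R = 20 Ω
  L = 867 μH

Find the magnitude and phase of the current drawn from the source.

Step 1 — Angular frequency: ω = 2π·f = 2π·907 = 5699 rad/s.
Step 2 — Component impedances:
  R: Z = R = 20 Ω
  L: Z = jωL = j·5699·0.000867 = 0 + j4.941 Ω
Step 3 — Series combination: Z_total = R + L = 20 + j4.941 Ω = 20.6∠13.9° Ω.
Step 4 — Source phasor: V = 206∠51.0° V = 129.6 + j160.1 V.
Step 5 — Ohm's law: I = V / Z_total = (129.6 + j160.1) / (20 + j4.941) = 7.973 + j6.035 A.
Step 6 — Convert to polar: |I| = 9.999 A, ∠I = 37.1°.

I = 9.999∠37.1° A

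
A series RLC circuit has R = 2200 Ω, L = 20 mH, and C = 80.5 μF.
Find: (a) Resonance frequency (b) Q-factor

Step 1 — Resonance condition Im(Z)=0 gives ω₀ = 1/√(LC).
Step 2 — ω₀ = 1/√(0.02·8.05e-05) = 788.1 rad/s.
Step 3 — f₀ = ω₀/(2π) = 125.4 Hz.
Step 4 — Series Q: Q = ω₀L/R = 788.1·0.02/2200 = 0.007165.

(a) f₀ = 125.4 Hz  (b) Q = 0.007165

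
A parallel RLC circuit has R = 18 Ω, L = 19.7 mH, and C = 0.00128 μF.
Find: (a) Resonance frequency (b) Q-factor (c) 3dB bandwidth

Step 1 — Resonance: ω₀ = 1/√(LC) = 1/√(0.0197·1.28e-09) = 1.991e+05 rad/s.
Step 2 — f₀ = ω₀/(2π) = 3.169e+04 Hz.
Step 3 — Parallel Q: Q = R/(ω₀L) = 18/(1.991e+05·0.0197) = 0.004588.
Step 4 — Bandwidth: Δω = ω₀/Q = 4.34e+07 rad/s; BW = Δω/(2π) = 6.908e+06 Hz.

(a) f₀ = 3.169e+04 Hz  (b) Q = 0.004588  (c) BW = 6.908e+06 Hz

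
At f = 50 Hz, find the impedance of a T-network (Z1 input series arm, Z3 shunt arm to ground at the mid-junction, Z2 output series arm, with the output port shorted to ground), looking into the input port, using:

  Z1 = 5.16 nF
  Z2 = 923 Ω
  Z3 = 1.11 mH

Step 1 — Angular frequency: ω = 2π·f = 2π·50 = 314.2 rad/s.
Step 2 — Component impedances:
  Z1: Z = 1/(jωC) = -j/(ω·C) = 0 - j6.169e+05 Ω
  Z2: Z = R = 923 Ω
  Z3: Z = jωL = j·314.2·0.00111 = 0 + j0.3487 Ω
Step 3 — With the output port shorted to ground, the output series arm Z2 runs from the junction to ground; the shunt arm Z3 also runs from the junction to ground. They appear in parallel: Z3 || Z2 = 0.0001317 + j0.3487 Ω.
Step 4 — Series with input arm Z1: Z_in = Z1 + (Z3 || Z2) = 0 - j6.169e+05 Ω = 6.169e+05∠-90.0° Ω.

Z = 0 - j6.169e+05 Ω = 6.169e+05∠-90.0° Ω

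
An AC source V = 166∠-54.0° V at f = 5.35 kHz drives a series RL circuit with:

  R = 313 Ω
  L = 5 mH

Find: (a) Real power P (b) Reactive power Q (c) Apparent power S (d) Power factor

Step 1 — Angular frequency: ω = 2π·f = 2π·5350 = 3.362e+04 rad/s.
Step 2 — Component impedances:
  R: Z = R = 313 Ω
  L: Z = jωL = j·3.362e+04·0.005 = 0 + j168.1 Ω
Step 3 — Series combination: Z_total = R + L = 313 + j168.1 Ω = 355.3∠28.2° Ω.
Step 4 — Source phasor: V = 166∠-54.0° V = 97.57 - j134.3 V.
Step 5 — Current: I = V / Z = 0.06313 - j0.463 A = 0.4672∠-82.2° A.
Step 6 — Complex power: S = V·I* = 68.33 + j36.69 VA.
Step 7 — Real power: P = Re(S) = 68.33 W.
Step 8 — Reactive power: Q = Im(S) = 36.69 VAR.
Step 9 — Apparent power: |S| = 77.56 VA.
Step 10 — Power factor: PF = P/|S| = 0.881 (lagging).

(a) P = 68.33 W  (b) Q = 36.69 VAR  (c) S = 77.56 VA  (d) PF = 0.881 (lagging)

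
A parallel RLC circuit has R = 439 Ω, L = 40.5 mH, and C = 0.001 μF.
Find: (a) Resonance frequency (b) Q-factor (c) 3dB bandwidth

Step 1 — Resonance: ω₀ = 1/√(LC) = 1/√(0.0405·1e-09) = 1.571e+05 rad/s.
Step 2 — f₀ = ω₀/(2π) = 2.501e+04 Hz.
Step 3 — Parallel Q: Q = R/(ω₀L) = 439/(1.571e+05·0.0405) = 0.06898.
Step 4 — Bandwidth: Δω = ω₀/Q = 2.278e+06 rad/s; BW = Δω/(2π) = 3.625e+05 Hz.

(a) f₀ = 2.501e+04 Hz  (b) Q = 0.06898  (c) BW = 3.625e+05 Hz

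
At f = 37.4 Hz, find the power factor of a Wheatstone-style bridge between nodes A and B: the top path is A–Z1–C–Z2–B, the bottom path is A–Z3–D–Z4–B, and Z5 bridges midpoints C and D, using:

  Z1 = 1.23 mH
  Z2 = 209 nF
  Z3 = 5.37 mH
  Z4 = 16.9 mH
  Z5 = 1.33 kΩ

Step 1 — Angular frequency: ω = 2π·f = 2π·37.4 = 235 rad/s.
Step 2 — Component impedances:
  Z1: Z = jωL = j·235·0.00123 = 0 + j0.289 Ω
  Z2: Z = 1/(jωC) = -j/(ω·C) = 0 - j2.036e+04 Ω
  Z3: Z = jωL = j·235·0.00537 = 0 + j1.262 Ω
  Z4: Z = jωL = j·235·0.0169 = 0 + j3.971 Ω
  Z5: Z = R = 1330 Ω
Step 3 — Bridge requires nodal analysis (the Z5 bridge couples midpoints C and D, so the two paths cannot be reduced to a simple series/parallel combination). Setting node B to ground and injecting 1 A at node A, the 3-node admittance system at A, C, D solves to V_A = Z_AB = 0.001198 + j5.235 Ω = 5.235∠90.0° Ω.
Step 4 — Power factor: PF = cos(φ) = Re(Z)/|Z| = 0.001198/5.2346 = 0.0002289.
Step 5 — Type: Im(Z) = 5.235 ⇒ lagging (phase φ = 90.0°).

PF = 0.0002289 (lagging, φ = 90.0°)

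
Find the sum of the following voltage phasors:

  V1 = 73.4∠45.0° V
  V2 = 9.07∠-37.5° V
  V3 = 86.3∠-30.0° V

Step 1 — Convert each phasor to rectangular form:
  V1 = 73.4·(cos(45.0°) + j·sin(45.0°)) = 51.9 + j51.9 V
  V2 = 9.07·(cos(-37.5°) + j·sin(-37.5°)) = 7.196 - j5.521 V
  V3 = 86.3·(cos(-30.0°) + j·sin(-30.0°)) = 74.74 - j43.15 V
Step 2 — Sum components: V_total = 133.8 + j3.23 V.
Step 3 — Convert to polar: |V_total| = 133.9 V, ∠V_total = 1.4°.

V_total = 133.9∠1.4° V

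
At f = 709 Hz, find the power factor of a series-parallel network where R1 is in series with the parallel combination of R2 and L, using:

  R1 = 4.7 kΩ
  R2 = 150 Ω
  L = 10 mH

Step 1 — Angular frequency: ω = 2π·f = 2π·709 = 4455 rad/s.
Step 2 — Component impedances:
  R1: Z = R = 4700 Ω
  R2: Z = R = 150 Ω
  L: Z = jωL = j·4455·0.01 = 0 + j44.55 Ω
Step 3 — Parallel branch: R2 || L = 1/(1/R2 + 1/L) = 12.16 + j40.94 Ω.
Step 4 — Series with R1: Z_total = R1 + (R2 || L) = 4712 + j40.94 Ω = 4712∠0.5° Ω.
Step 5 — Power factor: PF = cos(φ) = Re(Z)/|Z| = 4712/4712 = 1.
Step 6 — Type: Im(Z) = 40.94 ⇒ lagging (phase φ = 0.5°).

PF = 1 (lagging, φ = 0.5°)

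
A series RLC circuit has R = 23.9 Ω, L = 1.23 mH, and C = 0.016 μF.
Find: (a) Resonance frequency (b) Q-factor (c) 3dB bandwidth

Step 1 — Resonance condition Im(Z)=0 gives ω₀ = 1/√(LC).
Step 2 — ω₀ = 1/√(0.00123·1.6e-08) = 2.254e+05 rad/s.
Step 3 — f₀ = ω₀/(2π) = 3.588e+04 Hz.
Step 4 — Series Q: Q = ω₀L/R = 2.254e+05·0.00123/23.9 = 11.6.
Step 5 — 3dB bandwidth: Δω = ω₀/Q = 1.943e+04 rad/s; BW = Δω/(2π) = 3093 Hz.

(a) f₀ = 3.588e+04 Hz  (b) Q = 11.6  (c) BW = 3093 Hz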